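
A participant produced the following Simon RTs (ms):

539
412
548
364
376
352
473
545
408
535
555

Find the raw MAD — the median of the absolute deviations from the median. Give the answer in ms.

72 ms

Sorted: 352, 364, 376, 408, 412, 473, 535, 539, 545, 548, 555 → median = 473
|x − 473|: 66, 61, 75, 109, 97, 121, 0, 72, 65, 62, 82
Sorted deviations: 0, 61, 62, 65, 66, 72, 75, 82, 97, 109, 121 → MAD = 72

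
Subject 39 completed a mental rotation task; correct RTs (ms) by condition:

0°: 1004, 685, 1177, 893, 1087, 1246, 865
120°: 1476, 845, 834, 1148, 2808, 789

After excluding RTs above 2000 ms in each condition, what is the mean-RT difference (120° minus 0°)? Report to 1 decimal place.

24.5 ms

120°: exclude 2808
M(0°) = 6957/7 = 993.857
M(120°) = 5092/5 = 1018.400
Difference = 1018.400 − 993.857 = 24.543 ms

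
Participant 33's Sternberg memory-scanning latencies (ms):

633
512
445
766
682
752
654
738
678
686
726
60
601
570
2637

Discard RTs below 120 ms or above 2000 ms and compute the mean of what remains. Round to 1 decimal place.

Excluded: 60, 2637
Retained (n=13): Σ = 8443
Mean = 8443/13 = 649.4615

649.5 ms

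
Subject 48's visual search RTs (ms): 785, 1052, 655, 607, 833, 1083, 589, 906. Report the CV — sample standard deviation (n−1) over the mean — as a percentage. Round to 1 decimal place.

n = 8, Σ = 6510, M = 813.7500
Σ(x−M)² = 257425.500; s = √(257425.500/7) = 191.7683
CV = 191.7683 / 813.7500 = 0.23566 = 23.566%

23.6%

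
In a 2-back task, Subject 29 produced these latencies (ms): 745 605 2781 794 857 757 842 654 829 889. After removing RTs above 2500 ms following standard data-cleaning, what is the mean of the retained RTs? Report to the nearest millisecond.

Excluded: 2781
Retained (n=9): Σ = 6972
Mean = 6972/9 = 774.6667

775 ms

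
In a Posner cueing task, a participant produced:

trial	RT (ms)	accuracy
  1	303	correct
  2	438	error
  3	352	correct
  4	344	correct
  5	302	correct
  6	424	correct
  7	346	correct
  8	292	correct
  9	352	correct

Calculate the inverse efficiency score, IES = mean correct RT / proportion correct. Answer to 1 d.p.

381.8 ms

Correct trials (n=8): 303, 352, 344, 302, 424, 346, 292, 352
Mean correct RT = 2715/8 = 339.3750 ms
Proportion correct = 8/9
IES = 339.3750 / (8/9) = 381.797 ms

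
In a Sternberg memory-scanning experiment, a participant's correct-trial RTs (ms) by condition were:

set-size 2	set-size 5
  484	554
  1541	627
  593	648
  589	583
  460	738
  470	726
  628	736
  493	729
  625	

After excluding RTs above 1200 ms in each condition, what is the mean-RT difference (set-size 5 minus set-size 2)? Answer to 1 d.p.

124.9 ms

set-size 2: exclude 1541
M(set-size 2) = 4342/8 = 542.750
M(set-size 5) = 5341/8 = 667.625
Difference = 667.625 − 542.750 = 124.875 ms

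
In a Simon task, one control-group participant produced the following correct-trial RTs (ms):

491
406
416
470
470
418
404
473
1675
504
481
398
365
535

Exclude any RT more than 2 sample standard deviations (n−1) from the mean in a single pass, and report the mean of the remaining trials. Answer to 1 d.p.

n = 14, ΣRT = 7506, M = 536.143
Σ(x−M)² = 1427009.71; s = √(1427009.71/13) = 331.316
Cutoffs: 536.143 ± 2·331.316 → [-126.5, 1198.8]
Outside: 1675 → excluded.
Retained (n=13): Σ = 5831, mean = 5831/13 = 448.538

448.5 ms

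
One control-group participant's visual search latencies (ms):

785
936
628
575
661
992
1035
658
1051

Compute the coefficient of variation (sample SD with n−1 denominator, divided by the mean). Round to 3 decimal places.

0.235

n = 9, Σ = 7321, M = 813.4444
Σ(x−M)² = 291878.222; s = √(291878.222/8) = 191.0099
CV = 191.0099 / 813.4444 = 0.23482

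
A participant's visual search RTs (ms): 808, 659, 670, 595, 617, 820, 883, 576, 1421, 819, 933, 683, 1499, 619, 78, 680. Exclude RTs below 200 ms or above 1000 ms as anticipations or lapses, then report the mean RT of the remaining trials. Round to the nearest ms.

Excluded: 78, 1421, 1499
Retained (n=13): Σ = 9362
Mean = 9362/13 = 720.1538

720 ms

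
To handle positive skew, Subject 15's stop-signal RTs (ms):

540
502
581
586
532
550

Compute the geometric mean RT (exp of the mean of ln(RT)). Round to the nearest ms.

ln(RT): 6.2916, 6.2186, 6.3648, 6.3733, 6.2766, 6.3099
Mean ln(RT) = 37.8348/6 = 6.30580
Geometric mean = exp(6.30580) = 547.74 ms

548 ms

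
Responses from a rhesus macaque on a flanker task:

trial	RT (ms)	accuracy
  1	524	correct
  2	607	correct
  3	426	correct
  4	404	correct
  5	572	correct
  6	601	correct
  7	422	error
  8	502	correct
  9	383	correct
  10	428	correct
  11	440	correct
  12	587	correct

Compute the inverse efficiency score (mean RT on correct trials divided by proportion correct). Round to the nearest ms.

Correct trials (n=11): 524, 607, 426, 404, 572, 601, 502, 383, 428, 440, 587
Mean correct RT = 5474/11 = 497.6364 ms
Proportion correct = 11/12
IES = 497.6364 / (11/12) = 542.876 ms

543 ms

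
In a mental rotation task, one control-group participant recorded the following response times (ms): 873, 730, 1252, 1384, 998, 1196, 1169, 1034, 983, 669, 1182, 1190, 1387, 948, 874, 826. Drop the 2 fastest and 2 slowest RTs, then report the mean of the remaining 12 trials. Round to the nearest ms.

1044 ms

Sorted: 669, 730, 826, 873, 874, 948, 983, 998, 1034, 1169, 1182, 1190, 1196, 1252, 1384, 1387
Drop lowest 2 (669, 730) and highest 2 (1384, 1387)
Remaining (n=12): Σ = 12525, mean = 12525/12 = 1043.750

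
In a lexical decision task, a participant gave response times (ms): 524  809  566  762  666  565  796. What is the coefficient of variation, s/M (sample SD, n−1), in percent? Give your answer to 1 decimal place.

18.0%

n = 7, Σ = 4688, M = 669.7143
Σ(x−M)² = 86833.429; s = √(86833.429/6) = 120.3006
CV = 120.3006 / 669.7143 = 0.17963 = 17.963%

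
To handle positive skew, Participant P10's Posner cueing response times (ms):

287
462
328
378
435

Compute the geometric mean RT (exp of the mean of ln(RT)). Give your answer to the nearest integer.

372 ms

ln(RT): 5.6595, 6.1356, 5.7930, 5.9349, 6.0753
Mean ln(RT) = 29.5983/5 = 5.91966
Geometric mean = exp(5.91966) = 372.29 ms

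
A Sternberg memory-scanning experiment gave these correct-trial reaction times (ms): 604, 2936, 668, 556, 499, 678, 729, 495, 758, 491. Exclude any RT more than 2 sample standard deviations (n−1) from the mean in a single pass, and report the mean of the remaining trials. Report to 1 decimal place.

608.7 ms

n = 10, ΣRT = 8414, M = 841.400
Σ(x−M)² = 4961528.40; s = √(4961528.40/9) = 742.483
Cutoffs: 841.400 ± 2·742.483 → [-643.6, 2326.4]
Outside: 2936 → excluded.
Retained (n=9): Σ = 5478, mean = 5478/9 = 608.667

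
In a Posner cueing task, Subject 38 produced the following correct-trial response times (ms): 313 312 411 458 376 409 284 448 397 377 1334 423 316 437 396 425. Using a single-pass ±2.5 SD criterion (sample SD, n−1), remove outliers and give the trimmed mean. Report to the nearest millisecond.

n = 16, ΣRT = 7116, M = 444.750
Σ(x−M)² = 885663.00; s = √(885663.00/15) = 242.990
Cutoffs: 444.750 ± 2.5·242.990 → [-162.7, 1052.2]
Outside: 1334 → excluded.
Retained (n=15): Σ = 5782, mean = 5782/15 = 385.467

385 ms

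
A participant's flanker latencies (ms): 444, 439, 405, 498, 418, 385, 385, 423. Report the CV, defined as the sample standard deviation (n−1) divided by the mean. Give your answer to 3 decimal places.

n = 8, Σ = 3397, M = 424.6250
Σ(x−M)² = 9537.875; s = √(9537.875/7) = 36.9128
CV = 36.9128 / 424.6250 = 0.08693

0.087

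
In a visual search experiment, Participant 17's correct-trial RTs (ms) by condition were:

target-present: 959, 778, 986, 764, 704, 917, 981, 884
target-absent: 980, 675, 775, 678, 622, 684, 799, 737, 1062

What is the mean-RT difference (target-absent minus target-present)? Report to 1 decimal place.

-92.5 ms

M(target-present) = 6973/8 = 871.625
M(target-absent) = 7012/9 = 779.111
Difference = 779.111 − 871.625 = -92.514 ms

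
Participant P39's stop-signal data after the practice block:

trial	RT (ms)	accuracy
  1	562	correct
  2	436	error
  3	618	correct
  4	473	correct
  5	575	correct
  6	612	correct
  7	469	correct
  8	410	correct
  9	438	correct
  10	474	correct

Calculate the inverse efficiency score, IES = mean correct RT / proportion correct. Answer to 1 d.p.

571.7 ms

Correct trials (n=9): 562, 618, 473, 575, 612, 469, 410, 438, 474
Mean correct RT = 4631/9 = 514.5556 ms
Proportion correct = 9/10
IES = 514.5556 / (9/10) = 571.728 ms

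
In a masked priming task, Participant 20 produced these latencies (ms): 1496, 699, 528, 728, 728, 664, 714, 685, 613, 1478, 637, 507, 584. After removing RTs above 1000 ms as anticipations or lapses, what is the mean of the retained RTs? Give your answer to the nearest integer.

Excluded: 1478, 1496
Retained (n=11): Σ = 7087
Mean = 7087/11 = 644.2727

644 ms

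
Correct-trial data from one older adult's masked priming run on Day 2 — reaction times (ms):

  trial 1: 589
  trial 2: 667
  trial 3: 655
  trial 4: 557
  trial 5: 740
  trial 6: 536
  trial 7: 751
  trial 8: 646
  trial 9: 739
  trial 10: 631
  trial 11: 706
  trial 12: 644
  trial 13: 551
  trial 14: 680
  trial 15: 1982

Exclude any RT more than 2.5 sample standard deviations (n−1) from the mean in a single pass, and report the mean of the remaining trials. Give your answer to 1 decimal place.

649.4 ms

n = 15, ΣRT = 11074, M = 738.267
Σ(x−M)² = 1723510.93; s = √(1723510.93/14) = 350.867
Cutoffs: 738.267 ± 2.5·350.867 → [-138.9, 1615.4]
Outside: 1982 → excluded.
Retained (n=14): Σ = 9092, mean = 9092/14 = 649.429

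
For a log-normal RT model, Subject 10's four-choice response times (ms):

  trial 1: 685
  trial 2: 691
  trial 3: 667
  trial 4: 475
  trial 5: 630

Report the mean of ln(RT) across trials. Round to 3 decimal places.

ln(RT): 6.5294, 6.5381, 6.5028, 6.1633, 6.4457
Σ ln(RT) = 32.1794
Mean = 32.1794/5 = 6.43588

6.436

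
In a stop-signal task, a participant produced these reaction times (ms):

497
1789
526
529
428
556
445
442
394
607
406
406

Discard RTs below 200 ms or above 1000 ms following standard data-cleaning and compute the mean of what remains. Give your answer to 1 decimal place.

476.0 ms

Excluded: 1789
Retained (n=11): Σ = 5236
Mean = 5236/11 = 476.0000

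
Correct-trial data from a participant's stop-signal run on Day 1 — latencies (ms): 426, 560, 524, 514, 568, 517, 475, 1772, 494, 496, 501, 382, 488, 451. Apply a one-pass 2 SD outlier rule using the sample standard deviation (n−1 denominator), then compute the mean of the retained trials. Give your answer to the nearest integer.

n = 14, ΣRT = 8168, M = 583.429
Σ(x−M)² = 1552447.43; s = √(1552447.43/13) = 345.571
Cutoffs: 583.429 ± 2·345.571 → [-107.7, 1274.6]
Outside: 1772 → excluded.
Retained (n=13): Σ = 6396, mean = 6396/13 = 492.000

492 ms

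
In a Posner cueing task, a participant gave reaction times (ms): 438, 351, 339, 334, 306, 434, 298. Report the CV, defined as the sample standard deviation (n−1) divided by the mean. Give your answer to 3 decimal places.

n = 7, Σ = 2500, M = 357.1429
Σ(x−M)² = 19460.857; s = √(19460.857/6) = 56.9515
CV = 56.9515 / 357.1429 = 0.15946

0.159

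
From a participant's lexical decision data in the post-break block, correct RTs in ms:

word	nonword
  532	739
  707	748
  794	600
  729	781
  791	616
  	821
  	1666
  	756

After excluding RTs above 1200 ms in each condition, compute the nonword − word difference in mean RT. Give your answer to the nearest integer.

nonword: exclude 1666
M(word) = 3553/5 = 710.600
M(nonword) = 5061/7 = 723.000
Difference = 723.000 − 710.600 = 12.400 ms

12 ms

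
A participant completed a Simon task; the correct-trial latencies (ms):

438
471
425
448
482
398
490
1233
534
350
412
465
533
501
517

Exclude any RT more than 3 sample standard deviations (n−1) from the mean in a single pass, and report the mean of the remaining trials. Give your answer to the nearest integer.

462 ms

n = 15, ΣRT = 7697, M = 513.133
Σ(x−M)² = 592547.73; s = √(592547.73/14) = 205.730
Cutoffs: 513.133 ± 3·205.730 → [-104.1, 1130.3]
Outside: 1233 → excluded.
Retained (n=14): Σ = 6464, mean = 6464/14 = 461.714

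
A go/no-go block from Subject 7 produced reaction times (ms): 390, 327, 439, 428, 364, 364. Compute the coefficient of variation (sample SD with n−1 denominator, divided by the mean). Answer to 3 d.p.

0.110

n = 6, Σ = 2312, M = 385.3333
Σ(x−M)² = 9035.333; s = √(9035.333/5) = 42.5096
CV = 42.5096 / 385.3333 = 0.11032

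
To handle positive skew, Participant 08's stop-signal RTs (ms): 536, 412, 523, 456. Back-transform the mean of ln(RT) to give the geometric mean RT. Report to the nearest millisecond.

479 ms

ln(RT): 6.2841, 6.0210, 6.2596, 6.1225
Mean ln(RT) = 24.6872/4 = 6.17181
Geometric mean = exp(6.17181) = 479.05 ms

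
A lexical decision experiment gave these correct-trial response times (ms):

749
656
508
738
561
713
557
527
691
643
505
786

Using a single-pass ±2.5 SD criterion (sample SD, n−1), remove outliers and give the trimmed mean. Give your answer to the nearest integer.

n = 12, ΣRT = 7634, M = 636.167
Σ(x−M)² = 112367.67; s = √(112367.67/11) = 101.070
Cutoffs: 636.167 ± 2.5·101.070 → [383.5, 888.8]
No RTs fall outside the cutoffs; all 12 retained. Mean = 7634/12 = 636.167

636 ms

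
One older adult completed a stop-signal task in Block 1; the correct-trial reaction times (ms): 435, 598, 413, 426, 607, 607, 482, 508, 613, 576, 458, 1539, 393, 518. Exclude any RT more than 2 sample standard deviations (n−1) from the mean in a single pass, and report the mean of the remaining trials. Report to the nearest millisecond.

n = 14, ΣRT = 8173, M = 583.786
Σ(x−M)² = 1063482.36; s = √(1063482.36/13) = 286.018
Cutoffs: 583.786 ± 2·286.018 → [11.7, 1155.8]
Outside: 1539 → excluded.
Retained (n=13): Σ = 6634, mean = 6634/13 = 510.308

510 ms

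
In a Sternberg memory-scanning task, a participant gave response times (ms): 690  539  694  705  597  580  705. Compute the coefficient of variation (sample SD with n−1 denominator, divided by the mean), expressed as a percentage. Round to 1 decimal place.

10.9%

n = 7, Σ = 4510, M = 644.2857
Σ(x−M)² = 29387.429; s = √(29387.429/6) = 69.9850
CV = 69.9850 / 644.2857 = 0.10862 = 10.862%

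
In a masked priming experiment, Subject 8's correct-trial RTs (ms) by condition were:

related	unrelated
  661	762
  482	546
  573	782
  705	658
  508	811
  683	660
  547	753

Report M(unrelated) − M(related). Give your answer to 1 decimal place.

116.1 ms

M(related) = 4159/7 = 594.143
M(unrelated) = 4972/7 = 710.286
Difference = 710.286 − 594.143 = 116.143 ms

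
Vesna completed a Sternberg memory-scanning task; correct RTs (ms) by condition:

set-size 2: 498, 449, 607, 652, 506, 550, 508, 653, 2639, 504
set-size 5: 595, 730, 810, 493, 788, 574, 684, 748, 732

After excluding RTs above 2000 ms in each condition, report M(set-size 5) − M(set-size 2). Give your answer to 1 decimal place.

set-size 2: exclude 2639
M(set-size 2) = 4927/9 = 547.444
M(set-size 5) = 6154/9 = 683.778
Difference = 683.778 − 547.444 = 136.333 ms

136.3 ms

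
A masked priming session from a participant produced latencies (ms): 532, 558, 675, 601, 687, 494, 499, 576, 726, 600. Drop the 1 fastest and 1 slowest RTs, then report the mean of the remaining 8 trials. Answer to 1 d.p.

591.0 ms

Sorted: 494, 499, 532, 558, 576, 600, 601, 675, 687, 726
Drop lowest 1 (494) and highest 1 (726)
Remaining (n=8): Σ = 4728, mean = 4728/8 = 591.000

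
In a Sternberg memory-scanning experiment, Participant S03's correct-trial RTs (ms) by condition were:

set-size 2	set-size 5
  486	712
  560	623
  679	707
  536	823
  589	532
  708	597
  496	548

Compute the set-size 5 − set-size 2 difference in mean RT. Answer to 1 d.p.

M(set-size 2) = 4054/7 = 579.143
M(set-size 5) = 4542/7 = 648.857
Difference = 648.857 − 579.143 = 69.714 ms

69.7 ms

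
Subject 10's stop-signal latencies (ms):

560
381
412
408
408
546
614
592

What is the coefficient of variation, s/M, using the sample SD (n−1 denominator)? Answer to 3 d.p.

n = 8, Σ = 3921, M = 490.1250
Σ(x−M)² = 65228.875; s = √(65228.875/7) = 96.5319
CV = 96.5319 / 490.1250 = 0.19695

0.197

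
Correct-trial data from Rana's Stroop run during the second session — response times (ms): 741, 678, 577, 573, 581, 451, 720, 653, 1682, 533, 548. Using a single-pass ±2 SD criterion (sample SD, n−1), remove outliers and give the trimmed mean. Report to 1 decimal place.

n = 11, ΣRT = 7737, M = 703.364
Σ(x−M)² = 1127386.55; s = √(1127386.55/10) = 335.766
Cutoffs: 703.364 ± 2·335.766 → [31.8, 1374.9]
Outside: 1682 → excluded.
Retained (n=10): Σ = 6055, mean = 6055/10 = 605.500

605.5 ms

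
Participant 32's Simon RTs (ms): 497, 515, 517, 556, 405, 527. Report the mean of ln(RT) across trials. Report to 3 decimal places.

6.215

ln(RT): 6.2086, 6.2442, 6.2480, 6.3208, 6.0039, 6.2672
Σ ln(RT) = 37.2927
Mean = 37.2927/6 = 6.21544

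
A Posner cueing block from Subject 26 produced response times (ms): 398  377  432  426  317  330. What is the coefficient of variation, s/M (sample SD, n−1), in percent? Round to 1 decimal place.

n = 6, Σ = 2280, M = 380.0000
Σ(x−M)² = 11622.000; s = √(11622.000/5) = 48.2120
CV = 48.2120 / 380.0000 = 0.12687 = 12.687%

12.7%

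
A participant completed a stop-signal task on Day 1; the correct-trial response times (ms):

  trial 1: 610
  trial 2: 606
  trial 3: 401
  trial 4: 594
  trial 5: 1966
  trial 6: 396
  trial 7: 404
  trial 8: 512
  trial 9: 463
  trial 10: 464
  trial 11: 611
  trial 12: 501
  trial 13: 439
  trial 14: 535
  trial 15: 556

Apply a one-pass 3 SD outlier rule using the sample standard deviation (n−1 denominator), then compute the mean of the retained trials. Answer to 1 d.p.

506.6 ms

n = 15, ΣRT = 9058, M = 603.867
Σ(x−M)² = 2072549.73; s = √(2072549.73/14) = 384.759
Cutoffs: 603.867 ± 3·384.759 → [-550.4, 1758.1]
Outside: 1966 → excluded.
Retained (n=14): Σ = 7092, mean = 7092/14 = 506.571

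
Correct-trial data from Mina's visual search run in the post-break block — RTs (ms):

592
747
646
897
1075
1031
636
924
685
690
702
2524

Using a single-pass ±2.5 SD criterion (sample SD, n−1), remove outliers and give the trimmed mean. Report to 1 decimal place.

n = 12, ΣRT = 11149, M = 929.083
Σ(x−M)² = 3057610.92; s = √(3057610.92/11) = 527.224
Cutoffs: 929.083 ± 2.5·527.224 → [-389.0, 2247.1]
Outside: 2524 → excluded.
Retained (n=11): Σ = 8625, mean = 8625/11 = 784.091

784.1 ms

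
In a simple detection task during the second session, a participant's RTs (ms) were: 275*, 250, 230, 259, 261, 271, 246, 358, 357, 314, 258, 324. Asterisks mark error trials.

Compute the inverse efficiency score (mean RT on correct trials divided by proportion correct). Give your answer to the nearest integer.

310 ms

Correct trials (n=11): 250, 230, 259, 261, 271, 246, 358, 357, 314, 258, 324
Mean correct RT = 3128/11 = 284.3636 ms
Proportion correct = 11/12
IES = 284.3636 / (11/12) = 310.215 ms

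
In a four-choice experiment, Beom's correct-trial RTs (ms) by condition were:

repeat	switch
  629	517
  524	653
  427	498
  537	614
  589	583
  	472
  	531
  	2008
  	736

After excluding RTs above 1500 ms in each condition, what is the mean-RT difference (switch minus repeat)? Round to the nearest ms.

switch: exclude 2008
M(repeat) = 2706/5 = 541.200
M(switch) = 4604/8 = 575.500
Difference = 575.500 − 541.200 = 34.300 ms

34 ms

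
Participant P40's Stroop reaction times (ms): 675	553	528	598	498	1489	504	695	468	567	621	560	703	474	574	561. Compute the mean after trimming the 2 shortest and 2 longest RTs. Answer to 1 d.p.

577.8 ms

Sorted: 468, 474, 498, 504, 528, 553, 560, 561, 567, 574, 598, 621, 675, 695, 703, 1489
Drop lowest 2 (468, 474) and highest 2 (703, 1489)
Remaining (n=12): Σ = 6934, mean = 6934/12 = 577.833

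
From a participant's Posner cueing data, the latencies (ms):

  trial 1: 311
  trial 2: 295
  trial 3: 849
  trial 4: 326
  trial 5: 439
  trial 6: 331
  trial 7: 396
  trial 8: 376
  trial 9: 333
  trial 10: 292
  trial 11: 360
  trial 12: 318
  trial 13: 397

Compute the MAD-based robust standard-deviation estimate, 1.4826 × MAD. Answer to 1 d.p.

56.3 ms

Sorted: 292, 295, 311, 318, 326, 331, 333, 360, 376, 396, 397, 439, 849 → median = 333
|x − 333| sorted: 0, 2, 7, 15, 22, 27, 38, 41, 43, 63, 64, 106, 516 → MAD = 38
Robust SD ≈ 1.4826 × 38 = 56.339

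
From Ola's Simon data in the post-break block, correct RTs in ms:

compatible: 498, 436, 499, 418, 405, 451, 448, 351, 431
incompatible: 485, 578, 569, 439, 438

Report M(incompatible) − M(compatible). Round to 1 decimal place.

64.4 ms

M(compatible) = 3937/9 = 437.444
M(incompatible) = 2509/5 = 501.800
Difference = 501.800 − 437.444 = 64.356 ms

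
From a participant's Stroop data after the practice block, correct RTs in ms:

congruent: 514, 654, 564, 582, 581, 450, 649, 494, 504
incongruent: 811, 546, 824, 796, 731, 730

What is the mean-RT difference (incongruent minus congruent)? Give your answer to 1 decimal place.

M(congruent) = 4992/9 = 554.667
M(incongruent) = 4438/6 = 739.667
Difference = 739.667 − 554.667 = 185.000 ms

185.0 ms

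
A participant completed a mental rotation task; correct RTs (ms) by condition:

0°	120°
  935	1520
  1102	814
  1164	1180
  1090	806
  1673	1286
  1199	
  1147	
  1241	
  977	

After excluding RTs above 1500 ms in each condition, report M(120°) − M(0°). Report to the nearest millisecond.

0°: exclude 1673
120°: exclude 1520
M(0°) = 8855/8 = 1106.875
M(120°) = 4086/4 = 1021.500
Difference = 1021.500 − 1106.875 = -85.375 ms

-85 ms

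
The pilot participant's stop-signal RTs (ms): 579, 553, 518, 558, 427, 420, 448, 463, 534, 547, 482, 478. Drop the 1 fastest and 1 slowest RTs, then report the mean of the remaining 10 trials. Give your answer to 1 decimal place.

Sorted: 420, 427, 448, 463, 478, 482, 518, 534, 547, 553, 558, 579
Drop lowest 1 (420) and highest 1 (579)
Remaining (n=10): Σ = 5008, mean = 5008/10 = 500.800

500.8 ms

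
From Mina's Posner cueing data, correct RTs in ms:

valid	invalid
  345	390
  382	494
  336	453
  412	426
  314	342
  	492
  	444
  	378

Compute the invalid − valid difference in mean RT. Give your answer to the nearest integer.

70 ms

M(valid) = 1789/5 = 357.800
M(invalid) = 3419/8 = 427.375
Difference = 427.375 − 357.800 = 69.575 ms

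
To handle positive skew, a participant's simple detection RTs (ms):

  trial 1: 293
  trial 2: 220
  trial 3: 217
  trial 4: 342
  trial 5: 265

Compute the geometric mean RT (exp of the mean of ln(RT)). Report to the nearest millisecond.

263 ms

ln(RT): 5.6802, 5.3936, 5.3799, 5.8348, 5.5797
Mean ln(RT) = 27.8682/5 = 5.57365
Geometric mean = exp(5.57365) = 263.39 ms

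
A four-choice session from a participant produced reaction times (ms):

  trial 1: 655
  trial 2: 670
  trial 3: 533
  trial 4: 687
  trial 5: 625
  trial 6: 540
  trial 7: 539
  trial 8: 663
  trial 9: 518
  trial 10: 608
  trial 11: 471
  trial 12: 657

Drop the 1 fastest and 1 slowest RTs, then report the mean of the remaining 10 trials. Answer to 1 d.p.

Sorted: 471, 518, 533, 539, 540, 608, 625, 655, 657, 663, 670, 687
Drop lowest 1 (471) and highest 1 (687)
Remaining (n=10): Σ = 6008, mean = 6008/10 = 600.800

600.8 ms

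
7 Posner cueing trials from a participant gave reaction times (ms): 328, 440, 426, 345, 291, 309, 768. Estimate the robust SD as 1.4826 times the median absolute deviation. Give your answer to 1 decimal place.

80.1 ms

Sorted: 291, 309, 328, 345, 426, 440, 768 → median = 345
|x − 345| sorted: 0, 17, 36, 54, 81, 95, 423 → MAD = 54
Robust SD ≈ 1.4826 × 54 = 80.060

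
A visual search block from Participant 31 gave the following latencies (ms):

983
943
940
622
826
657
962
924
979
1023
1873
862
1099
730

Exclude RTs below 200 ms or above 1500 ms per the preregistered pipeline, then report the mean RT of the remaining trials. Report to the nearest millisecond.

Excluded: 1873
Retained (n=13): Σ = 11550
Mean = 11550/13 = 888.4615

888 ms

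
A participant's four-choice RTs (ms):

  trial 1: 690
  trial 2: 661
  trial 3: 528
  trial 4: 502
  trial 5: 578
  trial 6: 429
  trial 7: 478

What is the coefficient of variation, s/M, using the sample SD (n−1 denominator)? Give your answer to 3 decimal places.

n = 7, Σ = 3866, M = 552.2857
Σ(x−M)² = 55281.429; s = √(55281.429/6) = 95.9874
CV = 95.9874 / 552.2857 = 0.17380

0.174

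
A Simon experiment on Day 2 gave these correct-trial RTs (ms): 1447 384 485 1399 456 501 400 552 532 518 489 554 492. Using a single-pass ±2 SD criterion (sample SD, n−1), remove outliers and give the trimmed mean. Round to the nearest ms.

488 ms

n = 13, ΣRT = 8209, M = 631.462
Σ(x−M)² = 1513113.23; s = √(1513113.23/12) = 355.095
Cutoffs: 631.462 ± 2·355.095 → [-78.7, 1341.7]
Outside: 1399, 1447 → excluded.
Retained (n=11): Σ = 5363, mean = 5363/11 = 487.545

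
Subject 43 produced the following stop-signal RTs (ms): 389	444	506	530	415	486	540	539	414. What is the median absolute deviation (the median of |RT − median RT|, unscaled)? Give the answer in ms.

53 ms

Sorted: 389, 414, 415, 444, 486, 506, 530, 539, 540 → median = 486
|x − 486|: 97, 42, 20, 44, 71, 0, 54, 53, 72
Sorted deviations: 0, 20, 42, 44, 53, 54, 71, 72, 97 → MAD = 53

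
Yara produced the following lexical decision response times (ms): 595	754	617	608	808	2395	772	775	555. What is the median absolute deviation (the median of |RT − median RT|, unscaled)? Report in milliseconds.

Sorted: 555, 595, 608, 617, 754, 772, 775, 808, 2395 → median = 754
|x − 754|: 159, 0, 137, 146, 54, 1641, 18, 21, 199
Sorted deviations: 0, 18, 21, 54, 137, 146, 159, 199, 1641 → MAD = 137

137 ms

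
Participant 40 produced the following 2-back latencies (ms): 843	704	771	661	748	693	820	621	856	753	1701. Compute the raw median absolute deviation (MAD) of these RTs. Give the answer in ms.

67 ms

Sorted: 621, 661, 693, 704, 748, 753, 771, 820, 843, 856, 1701 → median = 753
|x − 753|: 90, 49, 18, 92, 5, 60, 67, 132, 103, 0, 948
Sorted deviations: 0, 5, 18, 49, 60, 67, 90, 92, 103, 132, 948 → MAD = 67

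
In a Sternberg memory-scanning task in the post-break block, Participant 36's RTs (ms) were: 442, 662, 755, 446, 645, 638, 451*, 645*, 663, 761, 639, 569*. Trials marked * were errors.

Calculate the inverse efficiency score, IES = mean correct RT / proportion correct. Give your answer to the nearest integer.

Correct trials (n=9): 442, 662, 755, 446, 645, 638, 663, 761, 639
Mean correct RT = 5651/9 = 627.8889 ms
Proportion correct = 9/12
IES = 627.8889 / (9/12) = 837.185 ms

837 ms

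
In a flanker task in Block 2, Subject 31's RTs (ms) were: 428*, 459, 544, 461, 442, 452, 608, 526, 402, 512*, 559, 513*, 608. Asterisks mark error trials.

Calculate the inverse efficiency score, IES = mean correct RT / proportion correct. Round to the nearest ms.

658 ms

Correct trials (n=10): 459, 544, 461, 442, 452, 608, 526, 402, 559, 608
Mean correct RT = 5061/10 = 506.1000 ms
Proportion correct = 10/13
IES = 506.1000 / (10/13) = 657.930 ms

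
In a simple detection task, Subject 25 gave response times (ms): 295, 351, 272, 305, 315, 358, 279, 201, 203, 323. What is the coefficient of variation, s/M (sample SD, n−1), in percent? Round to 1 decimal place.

n = 10, Σ = 2902, M = 290.2000
Σ(x−M)² = 26243.600; s = √(26243.600/9) = 53.9996
CV = 53.9996 / 290.2000 = 0.18608 = 18.608%

18.6%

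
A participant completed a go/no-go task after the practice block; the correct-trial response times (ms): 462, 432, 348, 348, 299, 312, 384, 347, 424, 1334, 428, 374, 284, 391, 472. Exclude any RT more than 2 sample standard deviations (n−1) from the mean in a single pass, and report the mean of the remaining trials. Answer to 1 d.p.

n = 15, ΣRT = 6639, M = 442.600
Σ(x−M)² = 897177.60; s = √(897177.60/14) = 253.148
Cutoffs: 442.600 ± 2·253.148 → [-63.7, 948.9]
Outside: 1334 → excluded.
Retained (n=14): Σ = 5305, mean = 5305/14 = 378.929

378.9 ms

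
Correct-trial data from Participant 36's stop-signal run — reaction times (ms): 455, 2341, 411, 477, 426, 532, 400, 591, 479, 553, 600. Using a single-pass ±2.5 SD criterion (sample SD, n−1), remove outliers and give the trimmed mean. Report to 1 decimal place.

492.4 ms

n = 11, ΣRT = 7265, M = 660.455
Σ(x−M)² = 3154584.73; s = √(3154584.73/10) = 561.657
Cutoffs: 660.455 ± 2.5·561.657 → [-743.7, 2064.6]
Outside: 2341 → excluded.
Retained (n=10): Σ = 4924, mean = 4924/10 = 492.400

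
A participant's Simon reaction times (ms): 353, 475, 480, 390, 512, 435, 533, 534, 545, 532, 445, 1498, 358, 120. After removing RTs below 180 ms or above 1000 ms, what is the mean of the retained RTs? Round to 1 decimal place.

466.0 ms

Excluded: 120, 1498
Retained (n=12): Σ = 5592
Mean = 5592/12 = 466.0000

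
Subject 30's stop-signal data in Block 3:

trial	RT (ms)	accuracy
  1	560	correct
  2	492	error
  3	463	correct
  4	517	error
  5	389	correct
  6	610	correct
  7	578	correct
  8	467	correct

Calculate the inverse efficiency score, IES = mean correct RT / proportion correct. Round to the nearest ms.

682 ms

Correct trials (n=6): 560, 463, 389, 610, 578, 467
Mean correct RT = 3067/6 = 511.1667 ms
Proportion correct = 6/8
IES = 511.1667 / (6/8) = 681.556 ms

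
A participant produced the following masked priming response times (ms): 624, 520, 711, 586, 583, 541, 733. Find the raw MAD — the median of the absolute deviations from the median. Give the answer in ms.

Sorted: 520, 541, 583, 586, 624, 711, 733 → median = 586
|x − 586|: 38, 66, 125, 0, 3, 45, 147
Sorted deviations: 0, 3, 38, 45, 66, 125, 147 → MAD = 45

45 ms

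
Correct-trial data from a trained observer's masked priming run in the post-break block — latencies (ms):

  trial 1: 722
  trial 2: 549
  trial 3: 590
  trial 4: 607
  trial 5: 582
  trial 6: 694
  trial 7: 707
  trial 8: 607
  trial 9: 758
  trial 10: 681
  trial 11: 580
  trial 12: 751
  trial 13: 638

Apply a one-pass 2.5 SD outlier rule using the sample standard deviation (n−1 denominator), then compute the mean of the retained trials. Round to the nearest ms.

n = 13, ΣRT = 8466, M = 651.231
Σ(x−M)² = 60342.31; s = √(60342.31/12) = 70.912
Cutoffs: 651.231 ± 2.5·70.912 → [474.0, 828.5]
No RTs fall outside the cutoffs; all 13 retained. Mean = 8466/13 = 651.231

651 ms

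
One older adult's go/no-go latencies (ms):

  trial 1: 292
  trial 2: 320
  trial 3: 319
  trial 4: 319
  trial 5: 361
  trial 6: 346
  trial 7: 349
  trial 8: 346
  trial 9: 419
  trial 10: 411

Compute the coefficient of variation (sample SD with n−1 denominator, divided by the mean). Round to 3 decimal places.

n = 10, Σ = 3482, M = 348.2000
Σ(x−M)² = 14789.600; s = √(14789.600/9) = 40.5375
CV = 40.5375 / 348.2000 = 0.11642

0.116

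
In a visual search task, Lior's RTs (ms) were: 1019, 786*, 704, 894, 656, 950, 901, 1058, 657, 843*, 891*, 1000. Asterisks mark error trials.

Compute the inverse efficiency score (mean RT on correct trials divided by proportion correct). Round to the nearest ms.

Correct trials (n=9): 1019, 704, 894, 656, 950, 901, 1058, 657, 1000
Mean correct RT = 7839/9 = 871.0000 ms
Proportion correct = 9/12
IES = 871.0000 / (9/12) = 1161.333 ms

1161 ms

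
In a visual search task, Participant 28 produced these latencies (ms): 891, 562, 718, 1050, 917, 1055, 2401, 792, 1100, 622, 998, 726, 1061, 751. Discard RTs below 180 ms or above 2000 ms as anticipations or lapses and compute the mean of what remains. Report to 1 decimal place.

864.8 ms

Excluded: 2401
Retained (n=13): Σ = 11243
Mean = 11243/13 = 864.8462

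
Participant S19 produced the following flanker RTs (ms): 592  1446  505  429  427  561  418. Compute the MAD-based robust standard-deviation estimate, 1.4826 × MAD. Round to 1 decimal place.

Sorted: 418, 427, 429, 505, 561, 592, 1446 → median = 505
|x − 505| sorted: 0, 56, 76, 78, 87, 87, 941 → MAD = 78
Robust SD ≈ 1.4826 × 78 = 115.643

115.6 ms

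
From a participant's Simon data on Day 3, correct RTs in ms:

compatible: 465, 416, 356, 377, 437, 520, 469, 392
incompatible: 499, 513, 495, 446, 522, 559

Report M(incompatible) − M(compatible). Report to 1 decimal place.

M(compatible) = 3432/8 = 429.000
M(incompatible) = 3034/6 = 505.667
Difference = 505.667 − 429.000 = 76.667 ms

76.7 ms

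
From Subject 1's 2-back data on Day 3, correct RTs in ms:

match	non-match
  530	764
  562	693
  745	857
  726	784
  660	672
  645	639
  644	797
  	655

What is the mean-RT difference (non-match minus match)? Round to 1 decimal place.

M(match) = 4512/7 = 644.571
M(non-match) = 5861/8 = 732.625
Difference = 732.625 − 644.571 = 88.054 ms

88.1 ms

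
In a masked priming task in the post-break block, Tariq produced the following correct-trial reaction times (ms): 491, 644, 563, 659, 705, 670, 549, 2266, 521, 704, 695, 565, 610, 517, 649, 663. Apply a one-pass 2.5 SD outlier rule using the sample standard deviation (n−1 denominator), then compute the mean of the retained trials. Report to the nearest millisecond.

614 ms

n = 16, ΣRT = 11471, M = 716.938
Σ(x−M)² = 2634624.94; s = √(2634624.94/15) = 419.096
Cutoffs: 716.938 ± 2.5·419.096 → [-330.8, 1764.7]
Outside: 2266 → excluded.
Retained (n=15): Σ = 9205, mean = 9205/15 = 613.667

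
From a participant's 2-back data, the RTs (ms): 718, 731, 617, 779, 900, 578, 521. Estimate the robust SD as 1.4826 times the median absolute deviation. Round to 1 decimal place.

149.7 ms

Sorted: 521, 578, 617, 718, 731, 779, 900 → median = 718
|x − 718| sorted: 0, 13, 61, 101, 140, 182, 197 → MAD = 101
Robust SD ≈ 1.4826 × 101 = 149.743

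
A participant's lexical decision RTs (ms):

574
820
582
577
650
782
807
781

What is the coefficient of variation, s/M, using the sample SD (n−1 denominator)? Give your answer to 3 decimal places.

n = 8, Σ = 5573, M = 696.6250
Σ(x−M)² = 86471.875; s = √(86471.875/7) = 111.1446
CV = 111.1446 / 696.6250 = 0.15955

0.160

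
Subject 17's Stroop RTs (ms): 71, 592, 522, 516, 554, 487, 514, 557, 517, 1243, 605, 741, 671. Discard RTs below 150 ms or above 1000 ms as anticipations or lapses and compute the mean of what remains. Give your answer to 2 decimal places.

Excluded: 71, 1243
Retained (n=11): Σ = 6276
Mean = 6276/11 = 570.5455

570.55 ms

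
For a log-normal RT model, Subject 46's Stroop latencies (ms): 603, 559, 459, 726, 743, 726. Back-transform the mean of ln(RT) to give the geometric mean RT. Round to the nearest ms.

627 ms

ln(RT): 6.4019, 6.3261, 6.1291, 6.5876, 6.6107, 6.5876
Mean ln(RT) = 38.6429/6 = 6.44049
Geometric mean = exp(6.44049) = 626.71 ms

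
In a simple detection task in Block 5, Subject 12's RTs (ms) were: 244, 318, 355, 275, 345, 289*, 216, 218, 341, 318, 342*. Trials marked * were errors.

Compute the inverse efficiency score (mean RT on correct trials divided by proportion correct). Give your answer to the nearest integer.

357 ms

Correct trials (n=9): 244, 318, 355, 275, 345, 216, 218, 341, 318
Mean correct RT = 2630/9 = 292.2222 ms
Proportion correct = 9/11
IES = 292.2222 / (9/11) = 357.160 ms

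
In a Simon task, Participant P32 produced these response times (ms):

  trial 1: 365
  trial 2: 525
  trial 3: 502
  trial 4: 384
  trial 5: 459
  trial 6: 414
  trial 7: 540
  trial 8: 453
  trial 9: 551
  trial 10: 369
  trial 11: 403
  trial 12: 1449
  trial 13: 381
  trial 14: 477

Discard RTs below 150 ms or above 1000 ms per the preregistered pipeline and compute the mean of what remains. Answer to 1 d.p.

447.9 ms

Excluded: 1449
Retained (n=13): Σ = 5823
Mean = 5823/13 = 447.9231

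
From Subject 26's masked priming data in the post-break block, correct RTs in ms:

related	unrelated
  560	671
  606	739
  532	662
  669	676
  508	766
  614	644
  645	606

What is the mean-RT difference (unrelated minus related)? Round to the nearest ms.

M(related) = 4134/7 = 590.571
M(unrelated) = 4764/7 = 680.571
Difference = 680.571 − 590.571 = 90.000 ms

90 ms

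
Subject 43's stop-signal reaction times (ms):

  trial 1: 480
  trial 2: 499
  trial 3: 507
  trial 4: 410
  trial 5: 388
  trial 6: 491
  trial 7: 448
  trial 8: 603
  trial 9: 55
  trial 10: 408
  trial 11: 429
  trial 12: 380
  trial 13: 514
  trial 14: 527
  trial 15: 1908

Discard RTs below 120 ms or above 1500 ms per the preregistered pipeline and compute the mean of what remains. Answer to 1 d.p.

Excluded: 55, 1908
Retained (n=13): Σ = 6084
Mean = 6084/13 = 468.0000

468.0 ms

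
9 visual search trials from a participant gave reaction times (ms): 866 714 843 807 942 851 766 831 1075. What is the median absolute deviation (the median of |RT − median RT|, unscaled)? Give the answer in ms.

Sorted: 714, 766, 807, 831, 843, 851, 866, 942, 1075 → median = 843
|x − 843|: 23, 129, 0, 36, 99, 8, 77, 12, 232
Sorted deviations: 0, 8, 12, 23, 36, 77, 99, 129, 232 → MAD = 36

36 ms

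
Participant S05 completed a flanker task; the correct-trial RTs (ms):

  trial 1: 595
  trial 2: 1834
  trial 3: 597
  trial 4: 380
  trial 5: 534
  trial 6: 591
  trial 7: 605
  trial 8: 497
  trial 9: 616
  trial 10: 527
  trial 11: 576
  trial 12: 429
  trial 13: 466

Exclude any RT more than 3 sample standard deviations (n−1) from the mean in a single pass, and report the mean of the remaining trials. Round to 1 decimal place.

n = 13, ΣRT = 8247, M = 634.385
Σ(x−M)² = 1624249.08; s = √(1624249.08/12) = 367.905
Cutoffs: 634.385 ± 3·367.905 → [-469.3, 1738.1]
Outside: 1834 → excluded.
Retained (n=12): Σ = 6413, mean = 6413/12 = 534.417

534.4 ms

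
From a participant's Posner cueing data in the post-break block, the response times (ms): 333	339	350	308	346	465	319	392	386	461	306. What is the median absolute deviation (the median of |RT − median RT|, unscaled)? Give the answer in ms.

38 ms

Sorted: 306, 308, 319, 333, 339, 346, 350, 386, 392, 461, 465 → median = 346
|x − 346|: 13, 7, 4, 38, 0, 119, 27, 46, 40, 115, 40
Sorted deviations: 0, 4, 7, 13, 27, 38, 40, 40, 46, 115, 119 → MAD = 38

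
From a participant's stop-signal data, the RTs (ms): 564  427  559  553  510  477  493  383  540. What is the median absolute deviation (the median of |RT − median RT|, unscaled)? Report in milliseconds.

Sorted: 383, 427, 477, 493, 510, 540, 553, 559, 564 → median = 510
|x − 510|: 54, 83, 49, 43, 0, 33, 17, 127, 30
Sorted deviations: 0, 17, 30, 33, 43, 49, 54, 83, 127 → MAD = 43

43 ms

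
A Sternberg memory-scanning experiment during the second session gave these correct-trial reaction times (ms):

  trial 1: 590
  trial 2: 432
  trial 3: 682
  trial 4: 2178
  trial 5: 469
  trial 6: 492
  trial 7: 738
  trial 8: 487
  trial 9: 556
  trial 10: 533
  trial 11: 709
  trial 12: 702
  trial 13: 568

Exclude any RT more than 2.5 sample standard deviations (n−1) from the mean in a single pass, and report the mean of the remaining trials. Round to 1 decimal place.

579.8 ms

n = 13, ΣRT = 9136, M = 702.769
Σ(x−M)² = 2478204.31; s = √(2478204.31/12) = 454.441
Cutoffs: 702.769 ± 2.5·454.441 → [-433.3, 1838.9]
Outside: 2178 → excluded.
Retained (n=12): Σ = 6958, mean = 6958/12 = 579.833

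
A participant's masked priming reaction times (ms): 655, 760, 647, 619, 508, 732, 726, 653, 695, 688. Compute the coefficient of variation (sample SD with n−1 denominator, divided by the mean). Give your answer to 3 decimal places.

n = 10, Σ = 6683, M = 668.3000
Σ(x−M)² = 45888.100; s = √(45888.100/9) = 71.4050
CV = 71.4050 / 668.3000 = 0.10685

0.107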